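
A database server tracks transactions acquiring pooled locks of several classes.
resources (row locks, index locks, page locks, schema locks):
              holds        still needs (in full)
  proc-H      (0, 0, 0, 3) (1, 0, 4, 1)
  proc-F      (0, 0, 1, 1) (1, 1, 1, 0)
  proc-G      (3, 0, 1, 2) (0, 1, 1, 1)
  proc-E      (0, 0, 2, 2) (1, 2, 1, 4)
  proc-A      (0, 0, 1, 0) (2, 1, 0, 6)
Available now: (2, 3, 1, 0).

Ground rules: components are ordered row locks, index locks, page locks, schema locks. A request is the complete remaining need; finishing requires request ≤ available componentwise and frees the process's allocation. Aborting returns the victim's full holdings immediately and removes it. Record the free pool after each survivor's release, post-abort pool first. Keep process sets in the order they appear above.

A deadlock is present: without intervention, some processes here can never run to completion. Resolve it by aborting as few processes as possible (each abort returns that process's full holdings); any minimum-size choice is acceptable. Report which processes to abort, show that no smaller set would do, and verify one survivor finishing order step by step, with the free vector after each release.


Abort proc-A.
Key observation: the returned (0, 0, 1, 0) from proc-A is what brings proc-H — unrunnable before, under any order — into play at step 3.
No smaller set exists: with zero aborts the deadlock remains.
One survivor order: proc-F, proc-G, proc-H, proc-E. Check, step by step (post-abort pool first):
  pool = (2, 3, 2, 0)
  proc-F needs (1, 1, 1, 0) <= (2, 3, 2, 0) -> finishes; pool += (0, 0, 1, 1) = (2, 3, 3, 1)
  proc-G needs (0, 1, 1, 1) <= (2, 3, 3, 1) -> finishes; pool += (3, 0, 1, 2) = (5, 3, 4, 3)
  proc-H needs (1, 0, 4, 1) <= (5, 3, 4, 3) -> finishes; pool += (0, 0, 0, 3) = (5, 3, 4, 6)
  proc-E needs (1, 2, 1, 4) <= (5, 3, 4, 6) -> finishes; pool += (0, 0, 2, 2) = (5, 3, 6, 8)


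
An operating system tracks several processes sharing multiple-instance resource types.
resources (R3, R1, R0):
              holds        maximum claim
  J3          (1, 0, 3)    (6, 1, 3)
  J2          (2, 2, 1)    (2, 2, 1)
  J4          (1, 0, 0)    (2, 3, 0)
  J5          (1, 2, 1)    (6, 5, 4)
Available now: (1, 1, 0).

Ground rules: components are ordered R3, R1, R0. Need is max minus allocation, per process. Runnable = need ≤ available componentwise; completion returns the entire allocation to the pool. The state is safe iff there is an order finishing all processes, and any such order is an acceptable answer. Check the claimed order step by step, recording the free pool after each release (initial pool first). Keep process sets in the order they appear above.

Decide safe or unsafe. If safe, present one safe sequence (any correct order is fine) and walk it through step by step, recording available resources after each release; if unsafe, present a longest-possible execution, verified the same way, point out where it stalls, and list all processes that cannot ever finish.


The state is UNSAFE.
Key observation: J2, J4 can finish, but then (4, 3, 1) is all there is, and the blocked group's R3 demands exceed it.
The run J2, J4 cannot be extended any further. Step-by-step check:
  pool = (1, 1, 0)
  run J2 (needs (0, 0, 0), free (1, 1, 0)); after release of (2, 2, 1) the pool is (3, 3, 1)
  run J4 (needs (1, 3, 0), free (3, 3, 1)); after release of (1, 0, 0) the pool is (4, 3, 1)
  blocked: J3 wants (5, 1, 0), pool (4, 3, 1) — not enough R3
  blocked: J5 wants (5, 3, 3), pool (4, 3, 1) — not enough R3 and R0
Permanently blocked: J3 and J5.


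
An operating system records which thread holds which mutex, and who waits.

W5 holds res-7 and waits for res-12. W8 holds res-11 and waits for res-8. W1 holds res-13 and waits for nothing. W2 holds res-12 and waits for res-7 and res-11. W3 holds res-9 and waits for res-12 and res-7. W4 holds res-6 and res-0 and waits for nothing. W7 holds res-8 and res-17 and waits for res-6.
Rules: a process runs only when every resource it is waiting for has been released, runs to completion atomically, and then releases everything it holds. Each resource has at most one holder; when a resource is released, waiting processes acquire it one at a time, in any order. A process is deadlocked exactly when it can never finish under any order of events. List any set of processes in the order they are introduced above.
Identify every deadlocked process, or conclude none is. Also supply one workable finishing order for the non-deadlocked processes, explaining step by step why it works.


The deadlocked set is W5, W2 and W3.
Key observation: nobody on the ring W5 -> W2 -> W5 can start until another member finishes, which never happens; W3 waits into the deadlock from upstream.
The rest can finish in the order W4, W7, W1, W8.
Check, step by step:
  run W4 (it waits on nothing); releases res-6 and res-0
  run W7 (all its waits — res-6 — are resolved); releases res-8 and res-17
  run W1 (it waits on nothing); releases res-13
  run W8 (all its waits — res-8 — are resolved); releases res-11


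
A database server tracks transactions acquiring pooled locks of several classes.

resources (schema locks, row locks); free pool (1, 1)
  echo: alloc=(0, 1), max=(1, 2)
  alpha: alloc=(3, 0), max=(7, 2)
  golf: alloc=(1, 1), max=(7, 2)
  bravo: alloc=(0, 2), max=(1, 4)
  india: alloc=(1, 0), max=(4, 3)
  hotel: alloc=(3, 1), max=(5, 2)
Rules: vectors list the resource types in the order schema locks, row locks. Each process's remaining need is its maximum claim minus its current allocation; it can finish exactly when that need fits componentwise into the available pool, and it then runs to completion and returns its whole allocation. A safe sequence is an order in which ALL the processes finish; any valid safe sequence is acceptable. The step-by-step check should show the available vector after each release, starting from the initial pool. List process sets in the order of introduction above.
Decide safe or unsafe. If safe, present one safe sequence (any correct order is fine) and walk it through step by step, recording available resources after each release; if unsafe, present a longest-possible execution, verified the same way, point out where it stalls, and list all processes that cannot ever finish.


The state is UNSAFE.
Key observation: schema locks is the bottleneck — with echo, bravo done the pool holds (1, 4), short of every remaining need.
The run echo, bravo cannot be extended any further. Step-by-step check:
  pool = (1, 1)
  run echo (needs (1, 1), free (1, 1)); after release of (0, 1) the pool is (1, 2)
  run bravo (needs (1, 2), free (1, 2)); after release of (0, 2) the pool is (1, 4)
  alpha cannot run: need (4, 2) vs free (1, 4) (insufficient schema locks)
  golf cannot run: need (6, 1) vs free (1, 4) (insufficient schema locks)
  india cannot run: need (3, 3) vs free (1, 4) (insufficient schema locks)
  hotel cannot run: need (2, 1) vs free (1, 4) (insufficient schema locks)
Processes that can never finish: alpha, golf, india and hotel.


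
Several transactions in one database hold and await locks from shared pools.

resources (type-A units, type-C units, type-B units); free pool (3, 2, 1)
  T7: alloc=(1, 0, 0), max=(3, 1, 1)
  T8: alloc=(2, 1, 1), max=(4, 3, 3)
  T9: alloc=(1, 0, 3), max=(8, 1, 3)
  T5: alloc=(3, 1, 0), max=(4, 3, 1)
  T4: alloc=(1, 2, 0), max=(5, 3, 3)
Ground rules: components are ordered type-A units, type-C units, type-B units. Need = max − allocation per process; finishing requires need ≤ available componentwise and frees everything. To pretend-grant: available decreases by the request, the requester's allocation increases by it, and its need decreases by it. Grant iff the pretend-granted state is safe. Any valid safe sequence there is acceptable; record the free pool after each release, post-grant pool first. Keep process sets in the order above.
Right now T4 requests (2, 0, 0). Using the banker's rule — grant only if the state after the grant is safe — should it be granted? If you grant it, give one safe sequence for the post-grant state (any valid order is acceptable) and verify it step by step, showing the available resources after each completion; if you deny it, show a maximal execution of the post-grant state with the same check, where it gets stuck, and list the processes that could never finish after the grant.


DENY: after the grant no complete ordering would exist.
Key observation: after T5, T7 the pool peaks at (5, 3, 1), and each blocked process is short somewhere: T8 on type-B units; T9 on type-A units; T4 on type-B units.
On the post-grant state, T5, T7 is a maximal run — nothing extends it. Walking it through:
  pool = (1, 2, 1)
  run T5 (needs (1, 2, 1), free (1, 2, 1)); after release of (3, 1, 0) the pool is (4, 3, 1)
  run T7 (needs (2, 1, 1), free (4, 3, 1)); after release of (1, 0, 0) the pool is (5, 3, 1)
  blocked: T8 wants (2, 2, 2), pool (5, 3, 1) — not enough type-B units
  blocked: T9 wants (7, 1, 0), pool (5, 3, 1) — not enough type-A units
  blocked: T4 wants (2, 1, 3), pool (5, 3, 1) — not enough type-B units
Post-grant, the permanently blocked set is T8, T9 and T4.


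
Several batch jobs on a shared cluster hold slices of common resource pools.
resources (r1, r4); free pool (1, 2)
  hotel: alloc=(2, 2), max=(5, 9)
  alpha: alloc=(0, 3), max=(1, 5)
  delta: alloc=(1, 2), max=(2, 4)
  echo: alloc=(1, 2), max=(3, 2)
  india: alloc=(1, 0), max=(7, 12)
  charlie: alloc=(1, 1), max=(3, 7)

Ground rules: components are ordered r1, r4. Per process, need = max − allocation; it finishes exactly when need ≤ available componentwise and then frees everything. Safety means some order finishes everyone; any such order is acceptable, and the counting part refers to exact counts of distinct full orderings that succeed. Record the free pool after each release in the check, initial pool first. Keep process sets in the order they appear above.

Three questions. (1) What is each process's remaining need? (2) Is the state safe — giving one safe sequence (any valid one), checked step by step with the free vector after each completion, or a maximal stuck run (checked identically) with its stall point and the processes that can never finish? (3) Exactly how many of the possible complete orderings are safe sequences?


(1) Outstanding need per process (order r1, r4):
  hotel: (3, 7)
  alpha: (1, 2)
  delta: (1, 2)
  echo: (2, 0)
  india: (6, 12)
  charlie: (2, 6)
(2) SAFE — a valid safe sequence is delta, echo, charlie, hotel, alpha, india.
Key observation: the first exact fit in this order is delta — it needs (1, 2) with (1, 2) free, meeting a requested resource to the last unit.
Step-by-step check:
  pool = (1, 2)
  delta needs (1, 2) <= (1, 2) -> finishes; pool += (1, 2) = (2, 4)
  echo needs (2, 0) <= (2, 4) -> finishes; pool += (1, 2) = (3, 6)
  charlie needs (2, 6) <= (3, 6) -> finishes; pool += (1, 1) = (4, 7)
  hotel needs (3, 7) <= (4, 7) -> finishes; pool += (2, 2) = (6, 9)
  alpha needs (1, 2) <= (6, 9) -> finishes; pool += (0, 3) = (6, 12)
  india needs (6, 12) <= (6, 12) -> finishes; pool += (1, 0) = (7, 12)
(3) Exactly 12 of the possible complete orderings are safe sequences.


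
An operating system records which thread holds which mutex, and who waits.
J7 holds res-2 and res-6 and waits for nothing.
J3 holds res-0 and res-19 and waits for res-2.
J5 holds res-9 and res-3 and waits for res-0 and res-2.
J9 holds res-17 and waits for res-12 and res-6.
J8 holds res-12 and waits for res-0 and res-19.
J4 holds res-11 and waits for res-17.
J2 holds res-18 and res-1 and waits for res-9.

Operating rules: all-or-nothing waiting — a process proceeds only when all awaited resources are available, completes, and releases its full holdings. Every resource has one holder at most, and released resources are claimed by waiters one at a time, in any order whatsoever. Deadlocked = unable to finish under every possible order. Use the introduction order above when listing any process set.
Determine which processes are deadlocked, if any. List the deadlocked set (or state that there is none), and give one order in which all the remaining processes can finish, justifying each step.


Nothing here is deadlocked.
Key observation: all waits point, directly or indirectly, at processes that can finish, so nothing is permanently blocked.
A valid finishing order for the others: J7, J3, J8, J5, J9, J2, J4.
Check, step by step:
  run J7 (it waits on nothing); releases res-2 and res-6
  run J3 (all its waits — res-2 — are resolved); releases res-0 and res-19
  run J8 (all its waits — res-0 and res-19 — are resolved); releases res-12
  run J5 (all its waits — res-0 and res-2 — are resolved); releases res-9 and res-3
  run J9 (all its waits — res-12 and res-6 — are resolved); releases res-17
  run J2 (all its waits — res-9 — are resolved); releases res-18 and res-1
  run J4 (all its waits — res-17 — are resolved); releases res-11


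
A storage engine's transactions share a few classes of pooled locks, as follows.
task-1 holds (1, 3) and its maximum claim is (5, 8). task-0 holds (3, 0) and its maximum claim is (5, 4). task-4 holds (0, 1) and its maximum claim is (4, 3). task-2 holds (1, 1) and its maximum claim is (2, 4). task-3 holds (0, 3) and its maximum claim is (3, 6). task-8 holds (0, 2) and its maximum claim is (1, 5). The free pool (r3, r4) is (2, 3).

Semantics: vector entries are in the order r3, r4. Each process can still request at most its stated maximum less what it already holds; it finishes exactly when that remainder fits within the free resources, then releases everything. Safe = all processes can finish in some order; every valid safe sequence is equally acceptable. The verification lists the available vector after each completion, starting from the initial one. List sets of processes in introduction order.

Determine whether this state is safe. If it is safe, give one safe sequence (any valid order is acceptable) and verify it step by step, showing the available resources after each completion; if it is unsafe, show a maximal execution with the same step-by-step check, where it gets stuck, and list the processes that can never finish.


SAFE. One safe sequence: task-8, task-2, task-0, task-4, task-1, task-3.
Key observation: task-8 marks the first exact bind of the order: its need (1, 3) fits the free (2, 3) with zero slack on a requested resource.
Step-by-step check:
  pool = (2, 3)
  task-8 needs (1, 3) <= (2, 3) -> finishes; pool += (0, 2) = (2, 5)
  task-2 needs (1, 3) <= (2, 5) -> finishes; pool += (1, 1) = (3, 6)
  task-0 needs (2, 4) <= (3, 6) -> finishes; pool += (3, 0) = (6, 6)
  task-4 needs (4, 2) <= (6, 6) -> finishes; pool += (0, 1) = (6, 7)
  task-1 needs (4, 5) <= (6, 7) -> finishes; pool += (1, 3) = (7, 10)
  task-3 needs (3, 3) <= (7, 10) -> finishes; pool += (0, 3) = (7, 13)


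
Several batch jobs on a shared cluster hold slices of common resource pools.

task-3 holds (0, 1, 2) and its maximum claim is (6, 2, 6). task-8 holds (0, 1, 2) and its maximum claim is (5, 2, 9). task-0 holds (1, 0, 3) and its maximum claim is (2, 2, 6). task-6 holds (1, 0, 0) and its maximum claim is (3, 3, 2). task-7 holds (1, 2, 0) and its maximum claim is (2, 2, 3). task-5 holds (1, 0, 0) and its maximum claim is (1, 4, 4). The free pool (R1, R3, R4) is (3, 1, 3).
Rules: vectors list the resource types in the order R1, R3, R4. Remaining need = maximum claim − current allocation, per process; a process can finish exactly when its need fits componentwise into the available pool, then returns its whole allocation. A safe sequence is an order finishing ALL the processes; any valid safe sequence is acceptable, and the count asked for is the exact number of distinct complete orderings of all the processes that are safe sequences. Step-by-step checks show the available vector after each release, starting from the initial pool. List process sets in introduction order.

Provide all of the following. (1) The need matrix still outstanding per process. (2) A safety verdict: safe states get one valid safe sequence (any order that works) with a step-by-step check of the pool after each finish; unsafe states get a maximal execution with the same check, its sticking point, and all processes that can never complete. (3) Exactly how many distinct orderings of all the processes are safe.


(1) Remaining need (order R1, R3, R4):
  task-3: (6, 1, 4)
  task-8: (5, 1, 7)
  task-0: (1, 2, 3)
  task-6: (2, 3, 2)
  task-7: (1, 0, 3)
  task-5: (0, 4, 4)
(2) The state is SAFE; one workable sequence: task-7, task-6, task-0, task-3, task-8, task-5.
Key observation: the first exact fit in this order is task-7 — it needs (1, 0, 3) with (3, 1, 3) free, meeting a requested resource to the last unit.
Verifying each step:
  pool = (3, 1, 3)
  run task-7 (needs (1, 0, 3), free (3, 1, 3)); after release of (1, 2, 0) the pool is (4, 3, 3)
  run task-6 (needs (2, 3, 2), free (4, 3, 3)); after release of (1, 0, 0) the pool is (5, 3, 3)
  run task-0 (needs (1, 2, 3), free (5, 3, 3)); after release of (1, 0, 3) the pool is (6, 3, 6)
  run task-3 (needs (6, 1, 4), free (6, 3, 6)); after release of (0, 1, 2) the pool is (6, 4, 8)
  run task-8 (needs (5, 1, 7), free (6, 4, 8)); after release of (0, 1, 2) the pool is (6, 5, 10)
  run task-5 (needs (0, 4, 4), free (6, 5, 10)); after release of (1, 0, 0) the pool is (7, 5, 10)
(3) The exact count: 4 of the possible complete orderings are safe sequences.


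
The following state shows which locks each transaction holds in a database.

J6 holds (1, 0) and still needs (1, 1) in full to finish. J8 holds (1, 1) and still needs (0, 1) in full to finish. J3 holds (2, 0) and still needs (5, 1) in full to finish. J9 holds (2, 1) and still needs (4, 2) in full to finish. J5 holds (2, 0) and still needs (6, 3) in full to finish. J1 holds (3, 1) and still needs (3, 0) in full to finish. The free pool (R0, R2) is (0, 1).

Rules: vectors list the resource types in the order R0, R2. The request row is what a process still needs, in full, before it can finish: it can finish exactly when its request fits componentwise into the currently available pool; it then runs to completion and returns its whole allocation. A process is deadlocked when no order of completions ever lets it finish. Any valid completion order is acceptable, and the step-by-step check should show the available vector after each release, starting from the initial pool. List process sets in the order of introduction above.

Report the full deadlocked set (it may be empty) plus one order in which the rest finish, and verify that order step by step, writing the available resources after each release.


Deadlocked: J3, J9, J5 and J1.
Key observation: J8, J6 can finish, but then (2, 2) is all there is, and the blocked group's R0 demands exceed it.
The rest can finish in the order J8, J6. Check, step by step:
  pool = (0, 1)
  run J8 (needs (0, 1), free (0, 1)); after release of (1, 1) the pool is (1, 2)
  run J6 (needs (1, 1), free (1, 2)); after release of (1, 0) the pool is (2, 2)
The stuck group stays short no matter what:
  J3 cannot run: need (5, 1) vs free (2, 2) (insufficient R0)
  J9 cannot run: need (4, 2) vs free (2, 2) (insufficient R0)
  J5 cannot run: need (6, 3) vs free (2, 2) (insufficient R0 and R2)
  J1 cannot run: need (3, 0) vs free (2, 2) (insufficient R0)


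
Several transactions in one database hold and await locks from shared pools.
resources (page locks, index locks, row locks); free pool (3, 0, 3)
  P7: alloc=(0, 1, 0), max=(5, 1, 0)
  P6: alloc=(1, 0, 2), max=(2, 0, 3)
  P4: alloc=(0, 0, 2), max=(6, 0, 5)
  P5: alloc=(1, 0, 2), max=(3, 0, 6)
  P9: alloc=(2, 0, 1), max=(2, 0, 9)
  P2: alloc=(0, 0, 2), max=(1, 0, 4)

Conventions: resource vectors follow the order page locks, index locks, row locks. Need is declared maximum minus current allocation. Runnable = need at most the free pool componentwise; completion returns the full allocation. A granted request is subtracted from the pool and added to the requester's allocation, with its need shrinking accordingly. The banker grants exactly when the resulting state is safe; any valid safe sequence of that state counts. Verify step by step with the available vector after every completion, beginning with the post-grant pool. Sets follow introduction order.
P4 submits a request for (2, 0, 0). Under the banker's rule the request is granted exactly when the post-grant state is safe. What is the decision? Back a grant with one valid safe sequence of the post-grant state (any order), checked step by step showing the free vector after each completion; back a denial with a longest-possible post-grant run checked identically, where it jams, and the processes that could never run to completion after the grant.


GRANT — the state after the grant stays safe, e.g. via P6, P2, P5, P9, P4, P7.
Key observation: post-grant, (1, 0, 3) remains, and an order beginning with P6 completes everyone.
Check on the post-grant state, step by step:
  pool = (1, 0, 3)
  P6 needs (1, 0, 1) <= (1, 0, 3) -> finishes; pool += (1, 0, 2) = (2, 0, 5)
  P2 needs (1, 0, 2) <= (2, 0, 5) -> finishes; pool += (0, 0, 2) = (2, 0, 7)
  P5 needs (2, 0, 4) <= (2, 0, 7) -> finishes; pool += (1, 0, 2) = (3, 0, 9)
  P9 needs (0, 0, 8) <= (3, 0, 9) -> finishes; pool += (2, 0, 1) = (5, 0, 10)
  P4 needs (4, 0, 3) <= (5, 0, 10) -> finishes; pool += (2, 0, 2) = (7, 0, 12)
  P7 needs (5, 0, 0) <= (7, 0, 12) -> finishes; pool += (0, 1, 0) = (7, 1, 12)


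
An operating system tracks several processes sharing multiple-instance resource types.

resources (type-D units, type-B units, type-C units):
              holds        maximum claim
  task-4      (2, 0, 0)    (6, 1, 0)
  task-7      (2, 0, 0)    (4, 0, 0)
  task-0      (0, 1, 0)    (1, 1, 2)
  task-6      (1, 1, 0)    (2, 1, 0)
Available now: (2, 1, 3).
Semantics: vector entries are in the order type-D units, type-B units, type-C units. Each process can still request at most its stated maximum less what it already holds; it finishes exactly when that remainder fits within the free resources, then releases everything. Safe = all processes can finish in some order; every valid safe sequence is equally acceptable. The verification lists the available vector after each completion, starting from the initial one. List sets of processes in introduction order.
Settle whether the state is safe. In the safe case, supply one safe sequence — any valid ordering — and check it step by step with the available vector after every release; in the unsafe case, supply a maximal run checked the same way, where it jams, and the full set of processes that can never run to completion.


The state is SAFE; one workable sequence: task-0, task-6, task-7, task-4.
Key observation: every step clears its requested resources with room to spare; the minimum clearance is 1, first at task-0 — (1, 0, 2) vs (2, 1, 3) free.
Walking it through:
  pool = (2, 1, 3)
  run task-0 (needs (1, 0, 2), free (2, 1, 3)); after release of (0, 1, 0) the pool is (2, 2, 3)
  run task-6 (needs (1, 0, 0), free (2, 2, 3)); after release of (1, 1, 0) the pool is (3, 3, 3)
  run task-7 (needs (2, 0, 0), free (3, 3, 3)); after release of (2, 0, 0) the pool is (5, 3, 3)
  run task-4 (needs (4, 1, 0), free (5, 3, 3)); after release of (2, 0, 0) the pool is (7, 3, 3)


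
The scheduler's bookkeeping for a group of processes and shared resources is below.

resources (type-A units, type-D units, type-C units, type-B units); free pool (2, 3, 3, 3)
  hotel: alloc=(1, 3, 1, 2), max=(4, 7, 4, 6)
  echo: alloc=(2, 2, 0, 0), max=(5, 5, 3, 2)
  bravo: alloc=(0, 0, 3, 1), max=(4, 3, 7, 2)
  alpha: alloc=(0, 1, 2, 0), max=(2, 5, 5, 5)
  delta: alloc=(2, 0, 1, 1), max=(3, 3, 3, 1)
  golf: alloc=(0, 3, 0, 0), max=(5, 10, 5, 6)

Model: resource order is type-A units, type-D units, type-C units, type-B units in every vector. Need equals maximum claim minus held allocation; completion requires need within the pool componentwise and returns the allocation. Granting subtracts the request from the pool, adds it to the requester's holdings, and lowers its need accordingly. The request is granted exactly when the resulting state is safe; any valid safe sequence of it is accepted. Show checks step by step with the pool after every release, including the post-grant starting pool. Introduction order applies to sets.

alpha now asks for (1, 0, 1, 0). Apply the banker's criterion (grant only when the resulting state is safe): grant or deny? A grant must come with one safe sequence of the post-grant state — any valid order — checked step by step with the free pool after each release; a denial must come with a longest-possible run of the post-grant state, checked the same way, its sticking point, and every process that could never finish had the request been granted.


GRANT: granting preserves safety; a valid post-grant sequence is delta, echo, hotel, alpha, golf, bravo.
Key observation: the transfer keeps a workable pool ((1, 3, 2, 3)); delta starts the safe sequence.
Step-by-step check of the post-grant state:
  pool = (1, 3, 2, 3)
  run delta (needs (1, 3, 2, 0), free (1, 3, 2, 3)); after release of (2, 0, 1, 1) the pool is (3, 3, 3, 4)
  run echo (needs (3, 3, 3, 2), free (3, 3, 3, 4)); after release of (2, 2, 0, 0) the pool is (5, 5, 3, 4)
  run hotel (needs (3, 4, 3, 4), free (5, 5, 3, 4)); after release of (1, 3, 1, 2) the pool is (6, 8, 4, 6)
  run alpha (needs (1, 4, 2, 5), free (6, 8, 4, 6)); after release of (1, 1, 3, 0) the pool is (7, 9, 7, 6)
  run golf (needs (5, 7, 5, 6), free (7, 9, 7, 6)); after release of (0, 3, 0, 0) the pool is (7, 12, 7, 6)
  run bravo (needs (4, 3, 4, 1), free (7, 12, 7, 6)); after release of (0, 0, 3, 1) the pool is (7, 12, 10, 7)


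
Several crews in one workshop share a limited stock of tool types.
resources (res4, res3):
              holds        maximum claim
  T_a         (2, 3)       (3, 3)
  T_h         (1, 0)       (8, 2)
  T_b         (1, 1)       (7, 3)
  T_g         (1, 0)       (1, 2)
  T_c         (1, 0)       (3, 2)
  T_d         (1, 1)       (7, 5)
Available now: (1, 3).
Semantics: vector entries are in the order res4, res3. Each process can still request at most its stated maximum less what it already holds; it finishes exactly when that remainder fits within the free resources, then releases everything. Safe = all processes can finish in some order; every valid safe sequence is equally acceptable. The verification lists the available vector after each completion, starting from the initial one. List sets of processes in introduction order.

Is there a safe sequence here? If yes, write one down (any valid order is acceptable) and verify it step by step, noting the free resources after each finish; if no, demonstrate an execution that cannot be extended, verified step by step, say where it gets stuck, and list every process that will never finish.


UNSAFE.
Key observation: after T_g, T_a, T_c complete, (5, 6) is the best the pool ever gets, yet each leftover process wants more res4.
Going as far as possible: T_g, T_a, T_c; after that, nothing fits. Walking it through:
  pool = (1, 3)
  T_g: need (0, 2) fits (1, 3); releases (1, 0), pool now (2, 3)
  T_a: need (1, 0) fits (2, 3); releases (2, 3), pool now (4, 6)
  T_c: need (2, 2) fits (4, 6); releases (1, 0), pool now (5, 6)
  blocked: T_h wants (7, 2), pool (5, 6) — not enough res4
  blocked: T_b wants (6, 2), pool (5, 6) — not enough res4
  blocked: T_d wants (6, 4), pool (5, 6) — not enough res4
Never able to finish: T_h, T_b and T_d.


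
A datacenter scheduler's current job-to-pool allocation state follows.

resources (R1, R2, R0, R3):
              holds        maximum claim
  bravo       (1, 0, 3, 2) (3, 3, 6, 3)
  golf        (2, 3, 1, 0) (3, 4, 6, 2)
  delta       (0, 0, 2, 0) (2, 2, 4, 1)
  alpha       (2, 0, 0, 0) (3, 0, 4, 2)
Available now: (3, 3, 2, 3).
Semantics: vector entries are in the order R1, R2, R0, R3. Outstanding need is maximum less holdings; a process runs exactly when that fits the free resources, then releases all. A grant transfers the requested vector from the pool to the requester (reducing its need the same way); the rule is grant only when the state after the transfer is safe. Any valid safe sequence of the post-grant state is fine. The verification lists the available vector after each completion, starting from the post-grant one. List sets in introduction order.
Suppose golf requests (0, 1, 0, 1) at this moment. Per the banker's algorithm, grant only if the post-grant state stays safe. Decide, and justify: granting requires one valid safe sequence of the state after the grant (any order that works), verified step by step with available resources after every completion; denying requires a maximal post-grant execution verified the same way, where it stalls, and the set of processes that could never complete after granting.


DENY. Granting would leave the state unsafe.
Key observation: after delta, alpha the pool peaks at (5, 2, 4, 2), and each blocked process is short somewhere: bravo on R2; golf on R0.
On the post-grant state, delta, alpha is a maximal run — nothing extends it. Verifying each step:
  pool = (3, 2, 2, 2)
  run delta (needs (2, 2, 2, 1), free (3, 2, 2, 2)); after release of (0, 0, 2, 0) the pool is (3, 2, 4, 2)
  run alpha (needs (1, 0, 4, 2), free (3, 2, 4, 2)); after release of (2, 0, 0, 0) the pool is (5, 2, 4, 2)
  blocked: bravo wants (2, 3, 3, 1), pool (5, 2, 4, 2) — not enough R2
  blocked: golf wants (1, 0, 5, 1), pool (5, 2, 4, 2) — not enough R0
Post-grant, the permanently blocked set is bravo and golf.


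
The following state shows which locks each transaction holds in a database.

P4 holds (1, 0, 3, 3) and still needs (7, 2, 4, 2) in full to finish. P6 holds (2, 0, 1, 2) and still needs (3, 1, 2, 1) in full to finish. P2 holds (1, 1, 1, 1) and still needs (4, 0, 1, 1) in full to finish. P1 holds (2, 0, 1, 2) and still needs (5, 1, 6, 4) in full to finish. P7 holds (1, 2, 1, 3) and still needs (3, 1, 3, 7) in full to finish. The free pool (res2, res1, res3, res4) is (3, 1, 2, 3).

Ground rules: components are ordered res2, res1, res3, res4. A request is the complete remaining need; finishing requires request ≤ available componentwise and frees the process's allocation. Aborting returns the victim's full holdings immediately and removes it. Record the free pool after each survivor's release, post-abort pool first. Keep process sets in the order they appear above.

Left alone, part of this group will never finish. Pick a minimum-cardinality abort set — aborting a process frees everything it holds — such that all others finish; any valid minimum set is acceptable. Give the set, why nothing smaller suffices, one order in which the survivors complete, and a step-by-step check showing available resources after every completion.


Minimum abort set: P7.
Key observation: P4 had no path to completion before; after the abort of P7 ((1, 2, 1, 3) returned), step 3 is where it fits.
Minimality: the empty abort set fails — the state is deadlocked as it stands.
Survivors finish in the order: P2, P6, P4, P1. Check, step by step (pool after the aborts first):
  pool = (4, 3, 3, 6)
  P2 needs (4, 0, 1, 1) <= (4, 3, 3, 6) -> finishes; pool += (1, 1, 1, 1) = (5, 4, 4, 7)
  P6 needs (3, 1, 2, 1) <= (5, 4, 4, 7) -> finishes; pool += (2, 0, 1, 2) = (7, 4, 5, 9)
  P4 needs (7, 2, 4, 2) <= (7, 4, 5, 9) -> finishes; pool += (1, 0, 3, 3) = (8, 4, 8, 12)
  P1 needs (5, 1, 6, 4) <= (8, 4, 8, 12) -> finishes; pool += (2, 0, 1, 2) = (10, 4, 9, 14)


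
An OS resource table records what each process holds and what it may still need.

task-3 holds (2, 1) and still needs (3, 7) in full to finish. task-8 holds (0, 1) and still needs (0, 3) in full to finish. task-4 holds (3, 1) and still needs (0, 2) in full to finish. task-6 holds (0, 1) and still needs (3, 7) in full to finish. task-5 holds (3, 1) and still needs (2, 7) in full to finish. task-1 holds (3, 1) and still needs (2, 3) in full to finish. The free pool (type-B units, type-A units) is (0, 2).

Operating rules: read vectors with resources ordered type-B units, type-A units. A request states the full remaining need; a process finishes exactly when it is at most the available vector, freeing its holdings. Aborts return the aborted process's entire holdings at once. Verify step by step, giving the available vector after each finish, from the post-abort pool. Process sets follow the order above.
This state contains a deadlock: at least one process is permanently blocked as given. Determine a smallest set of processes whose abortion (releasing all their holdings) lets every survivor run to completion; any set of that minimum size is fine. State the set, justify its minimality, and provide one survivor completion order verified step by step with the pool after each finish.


Abort task-3 and task-5.
Key observation: aborting task-3 and task-5 returns (5, 2), and task-6 — hopeless before — runs at step 4 with the returned capacity in the pool.
No one abort is enough; case by case: task-3 alone leaves task-6 blocked (short on type-A units); task-8 alone leaves task-3 blocked (short on type-A units); task-4 alone leaves task-3 blocked (short on type-A units); task-6 alone leaves task-3 blocked (short on type-A units); task-5 alone leaves task-3 blocked (short on type-A units); task-1 alone leaves task-3 blocked (short on type-A units).
Survivors finish in the order: task-4, task-8, task-1, task-6. Verifying each step (pool after the aborts first):
  pool = (5, 4)
  task-4 needs (0, 2) <= (5, 4) -> finishes; pool += (3, 1) = (8, 5)
  task-8 needs (0, 3) <= (8, 5) -> finishes; pool += (0, 1) = (8, 6)
  task-1 needs (2, 3) <= (8, 6) -> finishes; pool += (3, 1) = (11, 7)
  task-6 needs (3, 7) <= (11, 7) -> finishes; pool += (0, 1) = (11, 8)


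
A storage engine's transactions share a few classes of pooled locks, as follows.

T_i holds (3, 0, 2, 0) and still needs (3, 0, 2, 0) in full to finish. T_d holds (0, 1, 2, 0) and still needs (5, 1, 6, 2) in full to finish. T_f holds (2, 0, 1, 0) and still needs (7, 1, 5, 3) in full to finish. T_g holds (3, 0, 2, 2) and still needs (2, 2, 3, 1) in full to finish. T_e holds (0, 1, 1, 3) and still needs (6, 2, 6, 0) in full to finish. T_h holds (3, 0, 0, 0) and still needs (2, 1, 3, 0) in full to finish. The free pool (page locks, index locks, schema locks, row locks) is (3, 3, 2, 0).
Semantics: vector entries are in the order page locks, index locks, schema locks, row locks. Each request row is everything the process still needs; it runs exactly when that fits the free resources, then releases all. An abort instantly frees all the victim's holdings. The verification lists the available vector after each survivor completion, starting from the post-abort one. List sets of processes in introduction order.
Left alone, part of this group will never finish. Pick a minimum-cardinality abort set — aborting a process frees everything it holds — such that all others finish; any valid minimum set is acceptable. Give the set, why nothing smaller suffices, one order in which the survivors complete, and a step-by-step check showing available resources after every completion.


Abort T_g.
Key observation: the deadlocked T_d becomes finishable only because T_g released (3, 0, 2, 2); it completes at step 2 below.
Why nothing smaller works: aborting no one leaves the state deadlocked as given.
One survivor order: T_i, T_d, T_e, T_f, T_h. Walking it through (post-abort pool first):
  pool = (6, 3, 4, 2)
  run T_i (needs (3, 0, 2, 0), free (6, 3, 4, 2)); after release of (3, 0, 2, 0) the pool is (9, 3, 6, 2)
  run T_d (needs (5, 1, 6, 2), free (9, 3, 6, 2)); after release of (0, 1, 2, 0) the pool is (9, 4, 8, 2)
  run T_e (needs (6, 2, 6, 0), free (9, 4, 8, 2)); after release of (0, 1, 1, 3) the pool is (9, 5, 9, 5)
  run T_f (needs (7, 1, 5, 3), free (9, 5, 9, 5)); after release of (2, 0, 1, 0) the pool is (11, 5, 10, 5)
  run T_h (needs (2, 1, 3, 0), free (11, 5, 10, 5)); after release of (3, 0, 0, 0) the pool is (14, 5, 10, 5)


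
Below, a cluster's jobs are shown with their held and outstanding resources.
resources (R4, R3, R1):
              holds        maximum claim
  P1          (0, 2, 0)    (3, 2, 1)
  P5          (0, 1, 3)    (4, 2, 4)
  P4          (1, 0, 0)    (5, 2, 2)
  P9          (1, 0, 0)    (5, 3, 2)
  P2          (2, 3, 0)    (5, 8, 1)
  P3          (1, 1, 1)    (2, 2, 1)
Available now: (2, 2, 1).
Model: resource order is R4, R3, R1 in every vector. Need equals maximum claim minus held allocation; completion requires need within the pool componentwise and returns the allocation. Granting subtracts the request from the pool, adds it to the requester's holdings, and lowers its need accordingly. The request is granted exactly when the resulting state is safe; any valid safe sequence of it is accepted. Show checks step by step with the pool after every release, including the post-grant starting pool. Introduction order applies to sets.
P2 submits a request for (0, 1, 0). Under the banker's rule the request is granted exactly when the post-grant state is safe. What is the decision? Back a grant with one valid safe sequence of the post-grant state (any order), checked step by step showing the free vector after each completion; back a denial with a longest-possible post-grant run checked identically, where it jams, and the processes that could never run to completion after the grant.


GRANT — the state after the grant stays safe, e.g. via P3, P1, P2, P4, P9, P5.
Key observation: after the grant the pool drops to (2, 1, 1), which still lets P3 finish first and unwind the rest.
Check on the post-grant state, step by step:
  pool = (2, 1, 1)
  P3 needs (1, 1, 0) <= (2, 1, 1) -> finishes; pool += (1, 1, 1) = (3, 2, 2)
  P1 needs (3, 0, 1) <= (3, 2, 2) -> finishes; pool += (0, 2, 0) = (3, 4, 2)
  P2 needs (3, 4, 1) <= (3, 4, 2) -> finishes; pool += (2, 4, 0) = (5, 8, 2)
  P4 needs (4, 2, 2) <= (5, 8, 2) -> finishes; pool += (1, 0, 0) = (6, 8, 2)
  P9 needs (4, 3, 2) <= (6, 8, 2) -> finishes; pool += (1, 0, 0) = (7, 8, 2)
  P5 needs (4, 1, 1) <= (7, 8, 2) -> finishes; pool += (0, 1, 3) = (7, 9, 5)


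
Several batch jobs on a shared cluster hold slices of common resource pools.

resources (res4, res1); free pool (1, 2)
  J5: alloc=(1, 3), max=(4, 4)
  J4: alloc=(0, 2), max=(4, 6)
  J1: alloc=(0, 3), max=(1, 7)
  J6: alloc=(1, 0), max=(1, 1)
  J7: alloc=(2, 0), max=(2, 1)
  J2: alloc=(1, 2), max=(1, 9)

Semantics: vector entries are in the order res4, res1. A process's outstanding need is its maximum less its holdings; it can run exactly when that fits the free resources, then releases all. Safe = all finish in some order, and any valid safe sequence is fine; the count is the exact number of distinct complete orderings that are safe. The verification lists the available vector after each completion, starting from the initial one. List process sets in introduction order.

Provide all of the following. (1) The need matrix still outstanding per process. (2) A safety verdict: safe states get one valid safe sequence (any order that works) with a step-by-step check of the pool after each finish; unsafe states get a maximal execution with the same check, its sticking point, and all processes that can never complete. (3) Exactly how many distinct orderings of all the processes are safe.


(1) Need matrix, components ordered res4, res1:
  J5: (3, 1)
  J4: (4, 4)
  J1: (1, 4)
  J6: (0, 1)
  J7: (0, 1)
  J2: (0, 7)
(2) SAFE, for example via the order J7, J6, J5, J4, J2, J1.
Key observation: J2 is the earliest step where a requested resource binds exactly: need (0, 7), pool (5, 7) at its turn.
Walking it through:
  pool = (1, 2)
  J7: need (0, 1) fits (1, 2); releases (2, 0), pool now (3, 2)
  J6: need (0, 1) fits (3, 2); releases (1, 0), pool now (4, 2)
  J5: need (3, 1) fits (4, 2); releases (1, 3), pool now (5, 5)
  J4: need (4, 4) fits (5, 5); releases (0, 2), pool now (5, 7)
  J2: need (0, 7) fits (5, 7); releases (1, 2), pool now (6, 9)
  J1: need (1, 4) fits (6, 9); releases (0, 3), pool now (6, 12)
(3) The exact count: 24 of the possible complete orderings are safe sequences.


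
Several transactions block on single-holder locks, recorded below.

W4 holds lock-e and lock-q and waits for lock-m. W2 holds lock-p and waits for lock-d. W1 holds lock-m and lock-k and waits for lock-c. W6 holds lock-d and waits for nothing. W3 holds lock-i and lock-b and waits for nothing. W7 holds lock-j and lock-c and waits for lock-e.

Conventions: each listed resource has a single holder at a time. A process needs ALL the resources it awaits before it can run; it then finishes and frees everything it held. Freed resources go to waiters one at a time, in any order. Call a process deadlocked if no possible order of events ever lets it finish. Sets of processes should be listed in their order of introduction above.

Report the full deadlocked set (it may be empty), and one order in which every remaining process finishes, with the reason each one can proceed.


Deadlocked set: W4, W1 and W7.
Key observation: along W4 -> W1 -> W7 -> W4, each member waits on what the next one holds — a deadlock; no other process is dragged down with it.
The rest can finish in the order W6, W3, W2.
Check, step by step:
  W6 waits on nothing -> runs at once and releases lock-d
  W3 waits on nothing -> runs at once and releases lock-i and lock-b
  W2 waits on lock-d — all released -> runs and releases lock-p
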